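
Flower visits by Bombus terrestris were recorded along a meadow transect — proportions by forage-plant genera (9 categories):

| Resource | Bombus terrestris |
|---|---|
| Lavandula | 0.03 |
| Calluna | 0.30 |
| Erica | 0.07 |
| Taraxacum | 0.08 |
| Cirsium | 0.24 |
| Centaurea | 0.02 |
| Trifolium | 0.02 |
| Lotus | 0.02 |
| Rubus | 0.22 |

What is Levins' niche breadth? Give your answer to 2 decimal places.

4.78

Σpᵢ² = 0.03² + 0.30² + 0.07² + 0.08² + 0.24² + 0.02² + 0.02² + 0.02² + 0.22² = 0.0009 + 0.0900 + 0.0049 + 0.0064 + 0.0576 + 0.0004 + 0.0004 + 0.0004 + 0.0484 = 0.2094
B = 1 / 0.2094 = 4.7755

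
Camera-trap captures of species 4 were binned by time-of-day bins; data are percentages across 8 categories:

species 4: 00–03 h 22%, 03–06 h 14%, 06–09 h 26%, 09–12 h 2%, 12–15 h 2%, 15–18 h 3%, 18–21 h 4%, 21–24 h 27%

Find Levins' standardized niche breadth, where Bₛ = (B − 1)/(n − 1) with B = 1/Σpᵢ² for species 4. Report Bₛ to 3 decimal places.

0.532

Convert percentages to proportions (divide by 100).
Σpᵢ² = 0.22² + 0.14² + 0.26² + 0.02² + 0.02² + 0.03² + 0.04² + 0.27² = 0.0484 + 0.0196 + 0.0676 + 0.0004 + 0.0004 + 0.0009 + 0.0016 + 0.0729 = 0.2118
B = 1 / 0.2118 = 4.72144
Bₛ = (B − 1)/(n − 1) = (4.72144 − 1)/(8 − 1) = 3.72144/7 = 0.53163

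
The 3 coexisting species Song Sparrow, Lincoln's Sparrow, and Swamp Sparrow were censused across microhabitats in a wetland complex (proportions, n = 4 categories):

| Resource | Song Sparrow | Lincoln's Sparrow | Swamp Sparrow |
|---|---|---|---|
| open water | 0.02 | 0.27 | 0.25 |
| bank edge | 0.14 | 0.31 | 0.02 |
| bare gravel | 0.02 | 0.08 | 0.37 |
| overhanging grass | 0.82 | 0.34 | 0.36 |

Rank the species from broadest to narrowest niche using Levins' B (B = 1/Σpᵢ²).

Lincoln's Sparrow > Swamp Sparrow > Song Sparrow

Σp_Songᵢ² = 0.02² + 0.14² + 0.02² + 0.82² = 0.0004 + 0.0196 + 0.0004 + 0.6724 = 0.6928
B_Song = 1 / 0.6928 = 1.4434
Σp_Lincᵢ² = 0.27² + 0.31² + 0.08² + 0.34² = 0.0729 + 0.0961 + 0.0064 + 0.1156 = 0.2910
B_Linc = 1 / 0.2910 = 3.4364
Σp_Swamᵢ² = 0.25² + 0.02² + 0.37² + 0.36² = 0.0625 + 0.0004 + 0.1369 + 0.1296 = 0.3294
B_Swam = 1 / 0.3294 = 3.0358
Ranking by B (broadest → narrowest): Lincoln's Sparrow (3.44) > Swamp Sparrow (3.04) > Song Sparrow (1.44)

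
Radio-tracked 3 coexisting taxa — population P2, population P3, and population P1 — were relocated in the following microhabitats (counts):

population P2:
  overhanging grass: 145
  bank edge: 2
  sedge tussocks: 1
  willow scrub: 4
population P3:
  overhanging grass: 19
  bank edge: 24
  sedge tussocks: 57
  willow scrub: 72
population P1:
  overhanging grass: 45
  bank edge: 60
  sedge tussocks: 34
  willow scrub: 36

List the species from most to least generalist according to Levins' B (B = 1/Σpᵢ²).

Proportions for population P2 (n=152): 145/152=0.9539, 2/152=0.0132, 1/152=0.0066, 4/152=0.0263
Proportions for population P3 (n=172): 19/172=0.1105, 24/172=0.1395, 57/172=0.3314, 72/172=0.4186
Proportions for population P1 (n=175): 45/175=0.2571, 60/175=0.3429, 34/175=0.1943, 36/175=0.2057
Σp_P2ᵢ² = 0.9539² + 0.0132² + 0.0066² + 0.0263² = 0.909925 + 0.000174 + 0.000044 + 0.000692 = 0.910835
B_P2 = 1 / 0.910835 = 1.0979
Σp_P3ᵢ² = 0.1105² + 0.1395² + 0.3314² + 0.4186² = 0.012210 + 0.019460 + 0.109826 + 0.175226 = 0.316722
B_P3 = 1 / 0.316722 = 3.1573
Σp_P1ᵢ² = 0.2571² + 0.3429² + 0.1943² + 0.2057² = 0.066100 + 0.117580 + 0.037752 + 0.042312 = 0.263744
B_P1 = 1 / 0.263744 = 3.7916
Ranking by B (broadest → narrowest): population P1 (3.79) > population P3 (3.16) > population P2 (1.10)

population P1 > population P3 > population P2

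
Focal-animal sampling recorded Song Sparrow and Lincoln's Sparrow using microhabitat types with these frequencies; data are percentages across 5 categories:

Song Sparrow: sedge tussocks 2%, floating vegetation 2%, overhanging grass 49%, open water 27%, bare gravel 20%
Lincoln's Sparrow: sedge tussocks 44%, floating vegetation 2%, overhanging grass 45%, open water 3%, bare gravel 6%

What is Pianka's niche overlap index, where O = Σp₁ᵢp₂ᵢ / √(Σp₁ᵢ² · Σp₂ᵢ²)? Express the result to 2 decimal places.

Convert percentages to proportions (divide by 100).
Σ p₁ᵢp₂ᵢ = 0.0088 + 0.0004 + 0.2205 + 0.0081 + 0.0120 = 0.2498
Σp_1ᵢ² = 0.02² + 0.02² + 0.49² + 0.27² + 0.20² = 0.0004 + 0.0004 + 0.2401 + 0.0729 + 0.0400 = 0.3538
Σp_2ᵢ² = 0.44² + 0.02² + 0.45² + 0.03² + 0.06² = 0.1936 + 0.0004 + 0.2025 + 0.0009 + 0.0036 = 0.4010
O = 0.2498 / √(0.3538 × 0.4010) = 0.2498 / 0.37666 = 0.6632

0.66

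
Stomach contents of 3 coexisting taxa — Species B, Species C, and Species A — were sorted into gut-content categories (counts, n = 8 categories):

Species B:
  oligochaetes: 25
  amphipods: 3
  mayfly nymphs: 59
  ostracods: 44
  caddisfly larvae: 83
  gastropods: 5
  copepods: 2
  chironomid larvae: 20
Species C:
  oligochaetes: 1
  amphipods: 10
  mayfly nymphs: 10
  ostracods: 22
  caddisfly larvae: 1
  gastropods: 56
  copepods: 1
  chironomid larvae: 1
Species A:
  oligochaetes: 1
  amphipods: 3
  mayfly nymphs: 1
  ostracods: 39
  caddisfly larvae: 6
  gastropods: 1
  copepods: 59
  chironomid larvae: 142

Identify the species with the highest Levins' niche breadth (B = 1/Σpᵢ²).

Species B

Proportions for Species B (n=241): 25/241=0.1037, 3/241=0.0124, 59/241=0.2448, 44/241=0.1826, 83/241=0.3444, 5/241=0.0207, 2/241=0.0083, 20/241=0.0830
Proportions for Species C (n=102): 1/102=0.0098, 10/102=0.0980, 10/102=0.0980, 22/102=0.2157, 1/102=0.0098, 56/102=0.5490, 1/102=0.0098, 1/102=0.0098
Proportions for Species A (n=252): 1/252=0.0040, 3/252=0.0119, 1/252=0.0040, 39/252=0.1548, 6/252=0.0238, 1/252=0.0040, 59/252=0.2341, 142/252=0.5635
Σp_Bᵢ² = 0.1037² + 0.0124² + 0.2448² + 0.1826² + 0.3444² + 0.0207² + 0.0083² + 0.0830² = 0.010754 + 0.000154 + 0.059927 + 0.033343 + 0.118611 + 0.000428 + 0.000069 + 0.006889 = 0.230175
B_B = 1 / 0.230175 = 4.3445
Σp_Cᵢ² = 0.0098² + 0.0980² + 0.0980² + 0.2157² + 0.0098² + 0.5490² + 0.0098² + 0.0098² = 0.000096 + 0.009604 + 0.009604 + 0.046526 + 0.000096 + 0.301401 + 0.000096 + 0.000096 = 0.367519
B_C = 1 / 0.367519 = 2.7209
Σp_Aᵢ² = 0.0040² + 0.0119² + 0.0040² + 0.1548² + 0.0238² + 0.0040² + 0.2341² + 0.5635² = 0.000016 + 0.000142 + 0.000016 + 0.023963 + 0.000566 + 0.000016 + 0.054803 + 0.317532 = 0.397054
B_A = 1 / 0.397054 = 2.5185
Highest B → broadest niche (most generalist): Species B (B = 4.34).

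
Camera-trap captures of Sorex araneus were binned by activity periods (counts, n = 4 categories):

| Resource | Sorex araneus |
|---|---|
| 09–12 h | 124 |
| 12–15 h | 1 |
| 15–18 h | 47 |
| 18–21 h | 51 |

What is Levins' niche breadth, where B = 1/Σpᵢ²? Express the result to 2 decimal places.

2.46

Proportions for Sorex araneus (n=223): 124/223=0.5561, 1/223=0.0045, 47/223=0.2108, 51/223=0.2287
Σpᵢ² = 0.5561² + 0.0045² + 0.2108² + 0.2287² = 0.309247 + 0.000020 + 0.044437 + 0.052304 = 0.406008
B = 1 / 0.406008 = 2.4630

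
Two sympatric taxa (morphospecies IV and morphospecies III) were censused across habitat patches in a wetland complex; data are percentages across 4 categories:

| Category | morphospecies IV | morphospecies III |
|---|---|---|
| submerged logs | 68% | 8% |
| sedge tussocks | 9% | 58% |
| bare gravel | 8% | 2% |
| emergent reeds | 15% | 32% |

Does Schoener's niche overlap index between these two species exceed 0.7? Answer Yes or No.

No

Convert percentages to proportions (divide by 100).
Σ|p₁ᵢ − p₂ᵢ| = 0.60 + 0.49 + 0.06 + 0.17 = 1.32
D = 1 − ½ × 1.32 = 1 − 0.660 = 0.3400
D = 0.3400 < 0.7 → No.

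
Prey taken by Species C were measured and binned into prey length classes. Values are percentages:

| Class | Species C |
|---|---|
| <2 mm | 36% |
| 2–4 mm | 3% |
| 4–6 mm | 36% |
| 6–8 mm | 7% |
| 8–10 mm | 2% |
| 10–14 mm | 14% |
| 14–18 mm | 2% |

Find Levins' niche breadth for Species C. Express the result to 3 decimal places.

Convert percentages to proportions (divide by 100).
Σpᵢ² = 0.36² + 0.03² + 0.36² + 0.07² + 0.02² + 0.14² + 0.02² = 0.1296 + 0.0009 + 0.1296 + 0.0049 + 0.0004 + 0.0196 + 0.0004 = 0.2854
B = 1 / 0.2854 = 3.50385

3.504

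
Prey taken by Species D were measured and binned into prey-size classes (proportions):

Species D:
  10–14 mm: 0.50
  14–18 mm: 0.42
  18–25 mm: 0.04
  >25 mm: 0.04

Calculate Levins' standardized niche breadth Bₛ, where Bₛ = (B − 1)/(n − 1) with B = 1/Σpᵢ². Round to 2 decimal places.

0.44

Σpᵢ² = 0.50² + 0.42² + 0.04² + 0.04² = 0.2500 + 0.1764 + 0.0016 + 0.0016 = 0.4296
B = 1 / 0.4296 = 2.3277
Bₛ = (B − 1)/(n − 1) = (2.3277 − 1)/(4 − 1) = 1.3277/3 = 0.4426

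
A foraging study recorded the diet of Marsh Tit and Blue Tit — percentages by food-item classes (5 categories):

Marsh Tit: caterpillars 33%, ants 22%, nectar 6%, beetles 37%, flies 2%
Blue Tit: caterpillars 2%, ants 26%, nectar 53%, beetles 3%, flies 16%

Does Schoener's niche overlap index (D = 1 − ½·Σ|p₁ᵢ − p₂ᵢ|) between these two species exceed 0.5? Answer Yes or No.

No

Convert percentages to proportions (divide by 100).
Σ|p₁ᵢ − p₂ᵢ| = 0.31 + 0.04 + 0.47 + 0.34 + 0.14 = 1.30
D = 1 − ½ × 1.30 = 1 − 0.650 = 0.3500
D = 0.3500 < 0.5 → No.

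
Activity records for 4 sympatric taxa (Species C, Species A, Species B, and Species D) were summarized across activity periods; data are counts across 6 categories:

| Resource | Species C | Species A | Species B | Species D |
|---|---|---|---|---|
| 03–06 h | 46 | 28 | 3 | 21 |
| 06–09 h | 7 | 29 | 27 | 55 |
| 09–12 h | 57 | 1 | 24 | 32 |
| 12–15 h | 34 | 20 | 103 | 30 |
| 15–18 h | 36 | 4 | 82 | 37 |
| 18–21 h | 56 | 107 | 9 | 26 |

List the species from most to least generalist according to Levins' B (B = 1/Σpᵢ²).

Species D > Species C > Species B > Species A

Proportions for Species C (n=236): 46/236=0.1949, 7/236=0.0297, 57/236=0.2415, 34/236=0.1441, 36/236=0.1525, 56/236=0.2373
Proportions for Species A (n=189): 28/189=0.1481, 29/189=0.1534, 1/189=0.0053, 20/189=0.1058, 4/189=0.0212, 107/189=0.5661
Proportions for Species B (n=248): 3/248=0.0121, 27/248=0.1089, 24/248=0.0968, 103/248=0.4153, 82/248=0.3306, 9/248=0.0363
Proportions for Species D (n=201): 21/201=0.1045, 55/201=0.2736, 32/201=0.1592, 30/201=0.1493, 37/201=0.1841, 26/201=0.1294
Σp_Cᵢ² = 0.1949² + 0.0297² + 0.2415² + 0.1441² + 0.1525² + 0.2373² = 0.037986 + 0.000882 + 0.058322 + 0.020765 + 0.023256 + 0.056311 = 0.197522
B_C = 1 / 0.197522 = 5.0627
Σp_Aᵢ² = 0.1481² + 0.1534² + 0.0053² + 0.1058² + 0.0212² + 0.5661² = 0.021934 + 0.023532 + 0.000028 + 0.011194 + 0.000449 + 0.320469 = 0.377606
B_A = 1 / 0.377606 = 2.6483
Σp_Bᵢ² = 0.0121² + 0.1089² + 0.0968² + 0.4153² + 0.3306² + 0.0363² = 0.000146 + 0.011859 + 0.009370 + 0.172474 + 0.109296 + 0.001318 = 0.304463
B_B = 1 / 0.304463 = 3.2845
Σp_Dᵢ² = 0.1045² + 0.2736² + 0.1592² + 0.1493² + 0.1841² + 0.1294² = 0.010920 + 0.074857 + 0.025345 + 0.022290 + 0.033893 + 0.016744 = 0.184049
B_D = 1 / 0.184049 = 5.4333
Ranking by B (broadest → narrowest): Species D (5.43) > Species C (5.06) > Species B (3.28) > Species A (2.65)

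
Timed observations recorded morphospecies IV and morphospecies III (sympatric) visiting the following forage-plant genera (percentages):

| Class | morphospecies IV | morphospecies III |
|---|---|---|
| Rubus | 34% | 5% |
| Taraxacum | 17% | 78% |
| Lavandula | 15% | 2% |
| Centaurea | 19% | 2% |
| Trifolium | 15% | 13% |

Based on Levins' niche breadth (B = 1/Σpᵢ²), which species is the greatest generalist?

morphospecies IV

Convert percentages to proportions (divide by 100).
Σp_IVᵢ² = 0.34² + 0.17² + 0.15² + 0.19² + 0.15² = 0.1156 + 0.0289 + 0.0225 + 0.0361 + 0.0225 = 0.2256
B_IV = 1 / 0.2256 = 4.4326
Σp_IIIᵢ² = 0.05² + 0.78² + 0.02² + 0.02² + 0.13² = 0.0025 + 0.6084 + 0.0004 + 0.0004 + 0.0169 = 0.6286
B_III = 1 / 0.6286 = 1.5908
Highest B → broadest niche (most generalist): morphospecies IV (B = 4.43).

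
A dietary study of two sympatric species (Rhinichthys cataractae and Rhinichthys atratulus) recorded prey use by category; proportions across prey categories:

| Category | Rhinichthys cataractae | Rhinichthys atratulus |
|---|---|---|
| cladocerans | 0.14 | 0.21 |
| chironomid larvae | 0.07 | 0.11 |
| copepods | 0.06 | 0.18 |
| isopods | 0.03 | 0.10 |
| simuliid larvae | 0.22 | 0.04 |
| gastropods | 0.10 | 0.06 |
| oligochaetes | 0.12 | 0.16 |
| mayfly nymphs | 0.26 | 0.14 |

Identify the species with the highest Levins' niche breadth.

Rhinichthys atratulus

Σp_cataᵢ² = 0.14² + 0.07² + 0.06² + 0.03² + 0.22² + 0.10² + 0.12² + 0.26² = 0.0196 + 0.0049 + 0.0036 + 0.0009 + 0.0484 + 0.0100 + 0.0144 + 0.0676 = 0.1694
B_cata = 1 / 0.1694 = 5.9032
Σp_atraᵢ² = 0.21² + 0.11² + 0.18² + 0.10² + 0.04² + 0.06² + 0.16² + 0.14² = 0.0441 + 0.0121 + 0.0324 + 0.0100 + 0.0016 + 0.0036 + 0.0256 + 0.0196 = 0.1490
B_atra = 1 / 0.1490 = 6.7114
Highest B → broadest niche (most generalist): Rhinichthys atratulus (B = 6.71).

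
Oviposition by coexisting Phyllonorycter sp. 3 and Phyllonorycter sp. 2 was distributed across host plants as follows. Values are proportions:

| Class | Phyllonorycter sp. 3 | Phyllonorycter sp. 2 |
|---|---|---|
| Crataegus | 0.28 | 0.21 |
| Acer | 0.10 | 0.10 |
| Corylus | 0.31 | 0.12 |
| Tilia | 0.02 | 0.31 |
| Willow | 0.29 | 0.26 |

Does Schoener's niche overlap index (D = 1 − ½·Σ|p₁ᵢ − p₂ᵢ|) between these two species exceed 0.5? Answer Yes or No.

Yes

Σ|p₁ᵢ − p₂ᵢ| = 0.07 + 0.00 + 0.19 + 0.29 + 0.03 = 0.58
D = 1 − ½ × 0.58 = 1 − 0.290 = 0.7100
D = 0.7100 > 0.5 → Yes.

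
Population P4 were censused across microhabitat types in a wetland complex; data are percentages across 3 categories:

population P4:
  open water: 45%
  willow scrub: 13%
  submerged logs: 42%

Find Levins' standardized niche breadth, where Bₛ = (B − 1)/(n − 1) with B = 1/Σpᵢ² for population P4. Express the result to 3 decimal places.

0.763

Convert percentages to proportions (divide by 100).
Σpᵢ² = 0.45² + 0.13² + 0.42² = 0.2025 + 0.0169 + 0.1764 = 0.3958
B = 1 / 0.3958 = 2.52653
Bₛ = (B − 1)/(n − 1) = (2.52653 − 1)/(3 − 1) = 1.52653/2 = 0.76327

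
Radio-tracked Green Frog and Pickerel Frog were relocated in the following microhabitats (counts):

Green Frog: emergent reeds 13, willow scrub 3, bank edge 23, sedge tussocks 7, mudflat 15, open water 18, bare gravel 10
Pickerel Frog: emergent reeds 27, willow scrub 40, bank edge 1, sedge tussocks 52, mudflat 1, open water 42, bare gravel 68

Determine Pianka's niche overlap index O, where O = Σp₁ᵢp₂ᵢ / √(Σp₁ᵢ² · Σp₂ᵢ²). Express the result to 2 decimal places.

0.58

Proportions for Green Frog (n=89): 13/89=0.1461, 3/89=0.0337, 23/89=0.2584, 7/89=0.0787, 15/89=0.1685, 18/89=0.2022, 10/89=0.1124
Proportions for Pickerel Frog (n=231): 27/231=0.1169, 40/231=0.1732, 1/231=0.0043, 52/231=0.2251, 1/231=0.0043, 42/231=0.1818, 68/231=0.2944
Σ p₁ᵢp₂ᵢ = 0.017079 + 0.005837 + 0.001111 + 0.017715 + 0.000725 + 0.036760 + 0.033091 = 0.112318
Σp_1ᵢ² = 0.1461² + 0.0337² + 0.2584² + 0.0787² + 0.1685² + 0.2022² + 0.1124² = 0.021345 + 0.001136 + 0.066771 + 0.006194 + 0.028392 + 0.040885 + 0.012634 = 0.177357
Σp_2ᵢ² = 0.1169² + 0.1732² + 0.0043² + 0.2251² + 0.0043² + 0.1818² + 0.2944² = 0.013666 + 0.029998 + 0.000018 + 0.050670 + 0.000018 + 0.033051 + 0.086671 = 0.214092
O = 0.112318 / √(0.177357 × 0.214092) = 0.112318 / 0.1948608 = 0.5764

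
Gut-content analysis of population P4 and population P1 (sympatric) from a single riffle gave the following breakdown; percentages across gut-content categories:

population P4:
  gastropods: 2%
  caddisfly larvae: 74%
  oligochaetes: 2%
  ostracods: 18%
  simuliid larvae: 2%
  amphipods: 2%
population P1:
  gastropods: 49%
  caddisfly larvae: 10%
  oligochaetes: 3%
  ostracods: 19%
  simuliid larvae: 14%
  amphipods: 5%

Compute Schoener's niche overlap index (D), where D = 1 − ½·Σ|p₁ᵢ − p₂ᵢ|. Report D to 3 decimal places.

0.360

Convert percentages to proportions (divide by 100).
Σ|p₁ᵢ − p₂ᵢ| = 0.47 + 0.64 + 0.01 + 0.01 + 0.12 + 0.03 = 1.28
D = 1 − ½ × 1.28 = 1 − 0.640 = 0.36000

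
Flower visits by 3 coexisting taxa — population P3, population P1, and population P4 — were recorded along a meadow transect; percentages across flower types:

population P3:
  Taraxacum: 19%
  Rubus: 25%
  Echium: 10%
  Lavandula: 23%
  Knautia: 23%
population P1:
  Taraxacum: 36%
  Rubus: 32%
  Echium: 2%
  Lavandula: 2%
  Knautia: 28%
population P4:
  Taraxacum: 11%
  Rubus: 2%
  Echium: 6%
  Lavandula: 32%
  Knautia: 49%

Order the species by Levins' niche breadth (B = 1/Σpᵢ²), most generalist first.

Convert percentages to proportions (divide by 100).
Σp_P3ᵢ² = 0.19² + 0.25² + 0.10² + 0.23² + 0.23² = 0.0361 + 0.0625 + 0.0100 + 0.0529 + 0.0529 = 0.2144
B_P3 = 1 / 0.2144 = 4.6642
Σp_P1ᵢ² = 0.36² + 0.32² + 0.02² + 0.02² + 0.28² = 0.1296 + 0.1024 + 0.0004 + 0.0004 + 0.0784 = 0.3112
B_P1 = 1 / 0.3112 = 3.2134
Σp_P4ᵢ² = 0.11² + 0.02² + 0.06² + 0.32² + 0.49² = 0.0121 + 0.0004 + 0.0036 + 0.1024 + 0.2401 = 0.3586
B_P4 = 1 / 0.3586 = 2.7886
Ranking by B (broadest → narrowest): population P3 (4.66) > population P1 (3.21) > population P4 (2.79)

population P3 > population P1 > population P4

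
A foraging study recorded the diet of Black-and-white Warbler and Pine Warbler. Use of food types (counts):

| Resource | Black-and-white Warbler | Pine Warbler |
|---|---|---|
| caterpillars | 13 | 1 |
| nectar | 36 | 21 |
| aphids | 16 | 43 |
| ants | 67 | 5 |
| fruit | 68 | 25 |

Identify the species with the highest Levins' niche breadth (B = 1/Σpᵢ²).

Proportions for Black-and-white Warbler (n=200): 13/200=0.0650, 36/200=0.1800, 16/200=0.0800, 67/200=0.3350, 68/200=0.3400
Proportions for Pine Warbler (n=95): 1/95=0.0105, 21/95=0.2211, 43/95=0.4526, 5/95=0.0526, 25/95=0.2632
Σp_Blacᵢ² = 0.0650² + 0.1800² + 0.0800² + 0.3350² + 0.3400² = 0.004225 + 0.032400 + 0.006400 + 0.112225 + 0.115600 = 0.270850
B_Blac = 1 / 0.270850 = 3.6921
Σp_Pineᵢ² = 0.0105² + 0.2211² + 0.4526² + 0.0526² + 0.2632² = 0.000110 + 0.048885 + 0.204847 + 0.002767 + 0.069274 = 0.325883
B_Pine = 1 / 0.325883 = 3.0686
Highest B → broadest niche (most generalist): Black-and-white Warbler (B = 3.69).

Black-and-white Warbler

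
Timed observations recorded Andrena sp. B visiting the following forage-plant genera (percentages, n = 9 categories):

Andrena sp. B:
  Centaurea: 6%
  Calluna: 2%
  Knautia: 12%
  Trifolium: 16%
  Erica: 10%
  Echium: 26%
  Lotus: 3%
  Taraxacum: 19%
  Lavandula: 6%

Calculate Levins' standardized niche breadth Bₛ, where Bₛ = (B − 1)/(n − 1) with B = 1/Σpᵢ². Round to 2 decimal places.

Convert percentages to proportions (divide by 100).
Σpᵢ² = 0.06² + 0.02² + 0.12² + 0.16² + 0.10² + 0.26² + 0.03² + 0.19² + 0.06² = 0.0036 + 0.0004 + 0.0144 + 0.0256 + 0.0100 + 0.0676 + 0.0009 + 0.0361 + 0.0036 = 0.1622
B = 1 / 0.1622 = 6.1652
Bₛ = (B − 1)/(n − 1) = (6.1652 − 1)/(9 − 1) = 5.1652/8 = 0.6457

0.65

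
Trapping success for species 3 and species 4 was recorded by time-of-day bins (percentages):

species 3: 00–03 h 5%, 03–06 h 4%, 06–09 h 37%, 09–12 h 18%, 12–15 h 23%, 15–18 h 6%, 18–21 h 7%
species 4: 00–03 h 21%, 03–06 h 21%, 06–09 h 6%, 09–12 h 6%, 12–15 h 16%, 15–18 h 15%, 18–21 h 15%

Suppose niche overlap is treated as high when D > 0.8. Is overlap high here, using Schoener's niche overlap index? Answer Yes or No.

No

Convert percentages to proportions (divide by 100).
Σ|p₁ᵢ − p₂ᵢ| = 0.16 + 0.17 + 0.31 + 0.12 + 0.07 + 0.09 + 0.08 = 1.00
D = 1 − ½ × 1.00 = 1 − 0.500 = 0.5000
D = 0.5000 < 0.8 → No.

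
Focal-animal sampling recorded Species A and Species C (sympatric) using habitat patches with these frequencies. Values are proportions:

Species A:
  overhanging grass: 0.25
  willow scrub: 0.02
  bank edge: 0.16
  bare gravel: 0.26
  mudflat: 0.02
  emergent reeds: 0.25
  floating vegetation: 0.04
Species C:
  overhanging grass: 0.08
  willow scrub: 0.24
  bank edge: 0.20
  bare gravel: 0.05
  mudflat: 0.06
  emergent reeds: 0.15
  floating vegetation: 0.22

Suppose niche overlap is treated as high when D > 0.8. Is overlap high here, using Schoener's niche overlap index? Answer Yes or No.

Σ|p₁ᵢ − p₂ᵢ| = 0.17 + 0.22 + 0.04 + 0.21 + 0.04 + 0.10 + 0.18 = 0.96
D = 1 − ½ × 0.96 = 1 − 0.480 = 0.5200
D = 0.5200 < 0.8 → No.

No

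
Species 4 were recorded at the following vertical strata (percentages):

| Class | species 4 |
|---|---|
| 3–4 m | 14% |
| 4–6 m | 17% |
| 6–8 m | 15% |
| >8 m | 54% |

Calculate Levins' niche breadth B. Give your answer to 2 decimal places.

2.76

Convert percentages to proportions (divide by 100).
Σpᵢ² = 0.14² + 0.17² + 0.15² + 0.54² = 0.0196 + 0.0289 + 0.0225 + 0.2916 = 0.3626
B = 1 / 0.3626 = 2.7579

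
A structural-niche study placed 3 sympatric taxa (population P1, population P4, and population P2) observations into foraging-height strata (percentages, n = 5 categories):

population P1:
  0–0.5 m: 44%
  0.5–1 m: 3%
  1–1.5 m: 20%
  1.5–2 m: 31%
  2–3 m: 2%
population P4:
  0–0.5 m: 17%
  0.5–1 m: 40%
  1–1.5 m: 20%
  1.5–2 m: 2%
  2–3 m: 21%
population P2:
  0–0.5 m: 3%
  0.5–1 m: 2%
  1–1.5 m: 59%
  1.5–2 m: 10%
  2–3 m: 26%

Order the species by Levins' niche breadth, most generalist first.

population P4 > population P1 > population P2

Convert percentages to proportions (divide by 100).
Σp_P1ᵢ² = 0.44² + 0.03² + 0.20² + 0.31² + 0.02² = 0.1936 + 0.0009 + 0.0400 + 0.0961 + 0.0004 = 0.3310
B_P1 = 1 / 0.3310 = 3.0211
Σp_P4ᵢ² = 0.17² + 0.40² + 0.20² + 0.02² + 0.21² = 0.0289 + 0.1600 + 0.0400 + 0.0004 + 0.0441 = 0.2734
B_P4 = 1 / 0.2734 = 3.6576
Σp_P2ᵢ² = 0.03² + 0.02² + 0.59² + 0.10² + 0.26² = 0.0009 + 0.0004 + 0.3481 + 0.0100 + 0.0676 = 0.4270
B_P2 = 1 / 0.4270 = 2.3419
Ranking by B (broadest → narrowest): population P4 (3.66) > population P1 (3.02) > population P2 (2.34)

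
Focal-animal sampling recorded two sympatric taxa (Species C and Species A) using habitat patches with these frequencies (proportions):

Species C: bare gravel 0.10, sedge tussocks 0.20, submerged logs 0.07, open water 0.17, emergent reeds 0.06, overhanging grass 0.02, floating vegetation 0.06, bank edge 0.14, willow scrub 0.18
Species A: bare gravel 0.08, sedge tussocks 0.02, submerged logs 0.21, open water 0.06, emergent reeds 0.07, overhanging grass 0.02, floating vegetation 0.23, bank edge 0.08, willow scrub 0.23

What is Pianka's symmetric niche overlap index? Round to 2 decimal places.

Σ p₁ᵢp₂ᵢ = 0.0080 + 0.0040 + 0.0147 + 0.0102 + 0.0042 + 0.0004 + 0.0138 + 0.0112 + 0.0414 = 0.1079
Σp_1ᵢ² = 0.10² + 0.20² + 0.07² + 0.17² + 0.06² + 0.02² + 0.06² + 0.14² + 0.18² = 0.0100 + 0.0400 + 0.0049 + 0.0289 + 0.0036 + 0.0004 + 0.0036 + 0.0196 + 0.0324 = 0.1434
Σp_2ᵢ² = 0.08² + 0.02² + 0.21² + 0.06² + 0.07² + 0.02² + 0.23² + 0.08² + 0.23² = 0.0064 + 0.0004 + 0.0441 + 0.0036 + 0.0049 + 0.0004 + 0.0529 + 0.0064 + 0.0529 = 0.1720
O = 0.1079 / √(0.1434 × 0.1720) = 0.1079 / 0.15705 = 0.6870

0.69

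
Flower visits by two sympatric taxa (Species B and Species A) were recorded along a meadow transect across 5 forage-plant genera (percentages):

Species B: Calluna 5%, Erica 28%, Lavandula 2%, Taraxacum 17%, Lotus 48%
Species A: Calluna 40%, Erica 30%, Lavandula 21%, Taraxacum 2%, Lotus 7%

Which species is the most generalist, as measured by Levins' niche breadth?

Species A

Convert percentages to proportions (divide by 100).
Σp_Bᵢ² = 0.05² + 0.28² + 0.02² + 0.17² + 0.48² = 0.0025 + 0.0784 + 0.0004 + 0.0289 + 0.2304 = 0.3406
B_B = 1 / 0.3406 = 2.9360
Σp_Aᵢ² = 0.40² + 0.30² + 0.21² + 0.02² + 0.07² = 0.1600 + 0.0900 + 0.0441 + 0.0004 + 0.0049 = 0.2994
B_A = 1 / 0.2994 = 3.3400
Highest B → broadest niche (most generalist): Species A (B = 3.34).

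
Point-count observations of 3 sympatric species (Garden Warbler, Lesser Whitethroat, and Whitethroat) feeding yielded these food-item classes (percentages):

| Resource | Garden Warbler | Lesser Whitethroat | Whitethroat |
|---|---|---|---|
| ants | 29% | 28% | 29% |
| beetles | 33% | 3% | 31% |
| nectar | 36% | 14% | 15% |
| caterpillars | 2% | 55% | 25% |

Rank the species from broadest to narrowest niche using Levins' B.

Whitethroat > Garden Warbler > Lesser Whitethroat

Convert percentages to proportions (divide by 100).
Σp_Gardᵢ² = 0.29² + 0.33² + 0.36² + 0.02² = 0.0841 + 0.1089 + 0.1296 + 0.0004 = 0.3230
B_Gard = 1 / 0.3230 = 3.0960
Σp_Lessᵢ² = 0.28² + 0.03² + 0.14² + 0.55² = 0.0784 + 0.0009 + 0.0196 + 0.3025 = 0.4014
B_Less = 1 / 0.4014 = 2.4913
Σp_Whitᵢ² = 0.29² + 0.31² + 0.15² + 0.25² = 0.0841 + 0.0961 + 0.0225 + 0.0625 = 0.2652
B_Whit = 1 / 0.2652 = 3.7707
Ranking by B (broadest → narrowest): Whitethroat (3.77) > Garden Warbler (3.10) > Lesser Whitethroat (2.49)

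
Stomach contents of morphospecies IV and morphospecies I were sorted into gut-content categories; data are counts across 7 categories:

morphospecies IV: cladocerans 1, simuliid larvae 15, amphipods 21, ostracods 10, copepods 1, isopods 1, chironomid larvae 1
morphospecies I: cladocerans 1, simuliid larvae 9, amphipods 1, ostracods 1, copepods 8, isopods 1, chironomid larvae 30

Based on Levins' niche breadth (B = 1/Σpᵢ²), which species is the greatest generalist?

morphospecies IV

Proportions for morphospecies IV (n=50): 1/50=0.0200, 15/50=0.3000, 21/50=0.4200, 10/50=0.2000, 1/50=0.0200, 1/50=0.0200, 1/50=0.0200
Proportions for morphospecies I (n=51): 1/51=0.0196, 9/51=0.1765, 1/51=0.0196, 1/51=0.0196, 8/51=0.1569, 1/51=0.0196, 30/51=0.5882
Σp_IVᵢ² = 0.0200² + 0.3000² + 0.4200² + 0.2000² + 0.0200² + 0.0200² + 0.0200² = 0.000400 + 0.090000 + 0.176400 + 0.040000 + 0.000400 + 0.000400 + 0.000400 = 0.308000
B_IV = 1 / 0.308000 = 3.2468
Σp_Iᵢ² = 0.0196² + 0.1765² + 0.0196² + 0.0196² + 0.1569² + 0.0196² + 0.5882² = 0.000384 + 0.031152 + 0.000384 + 0.000384 + 0.024618 + 0.000384 + 0.345979 = 0.403285
B_I = 1 / 0.403285 = 2.4796
Highest B → broadest niche (most generalist): morphospecies IV (B = 3.25).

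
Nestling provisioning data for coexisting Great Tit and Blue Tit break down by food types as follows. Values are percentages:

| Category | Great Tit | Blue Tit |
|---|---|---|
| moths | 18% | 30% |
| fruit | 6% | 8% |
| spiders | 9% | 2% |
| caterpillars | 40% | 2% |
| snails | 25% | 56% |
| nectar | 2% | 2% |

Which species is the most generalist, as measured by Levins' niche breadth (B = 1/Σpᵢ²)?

Great Tit

Convert percentages to proportions (divide by 100).
Σp_Greaᵢ² = 0.18² + 0.06² + 0.09² + 0.40² + 0.25² + 0.02² = 0.0324 + 0.0036 + 0.0081 + 0.1600 + 0.0625 + 0.0004 = 0.2670
B_Grea = 1 / 0.2670 = 3.7453
Σp_Blueᵢ² = 0.30² + 0.08² + 0.02² + 0.02² + 0.56² + 0.02² = 0.0900 + 0.0064 + 0.0004 + 0.0004 + 0.3136 + 0.0004 = 0.4112
B_Blue = 1 / 0.4112 = 2.4319
Highest B → broadest niche (most generalist): Great Tit (B = 3.75).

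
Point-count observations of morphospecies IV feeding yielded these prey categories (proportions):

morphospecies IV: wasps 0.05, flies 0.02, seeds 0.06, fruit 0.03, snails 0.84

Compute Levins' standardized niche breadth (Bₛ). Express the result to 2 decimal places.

Σpᵢ² = 0.05² + 0.02² + 0.06² + 0.03² + 0.84² = 0.0025 + 0.0004 + 0.0036 + 0.0009 + 0.7056 = 0.7130
B = 1 / 0.7130 = 1.4025
Bₛ = (B − 1)/(n − 1) = (1.4025 − 1)/(5 − 1) = 0.4025/4 = 0.1006

0.10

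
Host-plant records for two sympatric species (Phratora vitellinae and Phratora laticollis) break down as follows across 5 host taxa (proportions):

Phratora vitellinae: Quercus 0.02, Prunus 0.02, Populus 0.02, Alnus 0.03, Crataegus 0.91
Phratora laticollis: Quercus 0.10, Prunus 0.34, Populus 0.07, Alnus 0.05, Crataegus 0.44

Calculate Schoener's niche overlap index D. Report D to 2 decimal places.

0.53

Σ|p₁ᵢ − p₂ᵢ| = 0.08 + 0.32 + 0.05 + 0.02 + 0.47 = 0.94
D = 1 − ½ × 0.94 = 1 − 0.470 = 0.5300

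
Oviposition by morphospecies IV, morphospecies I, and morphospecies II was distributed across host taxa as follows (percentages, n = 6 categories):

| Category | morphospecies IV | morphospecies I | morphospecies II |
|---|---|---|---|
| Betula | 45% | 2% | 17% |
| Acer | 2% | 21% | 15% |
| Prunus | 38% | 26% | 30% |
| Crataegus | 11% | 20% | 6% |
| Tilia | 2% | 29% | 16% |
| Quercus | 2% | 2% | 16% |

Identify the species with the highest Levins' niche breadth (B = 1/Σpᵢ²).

Convert percentages to proportions (divide by 100).
Σp_IVᵢ² = 0.45² + 0.02² + 0.38² + 0.11² + 0.02² + 0.02² = 0.2025 + 0.0004 + 0.1444 + 0.0121 + 0.0004 + 0.0004 = 0.3602
B_IV = 1 / 0.3602 = 2.7762
Σp_Iᵢ² = 0.02² + 0.21² + 0.26² + 0.20² + 0.29² + 0.02² = 0.0004 + 0.0441 + 0.0676 + 0.0400 + 0.0841 + 0.0004 = 0.2366
B_I = 1 / 0.2366 = 4.2265
Σp_IIᵢ² = 0.17² + 0.15² + 0.30² + 0.06² + 0.16² + 0.16² = 0.0289 + 0.0225 + 0.0900 + 0.0036 + 0.0256 + 0.0256 = 0.1962
B_II = 1 / 0.1962 = 5.0968
Highest B → broadest niche (most generalist): morphospecies II (B = 5.10).

morphospecies II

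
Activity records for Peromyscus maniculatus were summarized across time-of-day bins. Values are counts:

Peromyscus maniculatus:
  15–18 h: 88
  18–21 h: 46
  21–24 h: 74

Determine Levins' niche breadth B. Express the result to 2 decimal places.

2.82

Proportions for Peromyscus maniculatus (n=208): 88/208=0.4231, 46/208=0.2212, 74/208=0.3558
Σpᵢ² = 0.4231² + 0.2212² + 0.3558² = 0.179014 + 0.048929 + 0.126594 = 0.354537
B = 1 / 0.354537 = 2.8206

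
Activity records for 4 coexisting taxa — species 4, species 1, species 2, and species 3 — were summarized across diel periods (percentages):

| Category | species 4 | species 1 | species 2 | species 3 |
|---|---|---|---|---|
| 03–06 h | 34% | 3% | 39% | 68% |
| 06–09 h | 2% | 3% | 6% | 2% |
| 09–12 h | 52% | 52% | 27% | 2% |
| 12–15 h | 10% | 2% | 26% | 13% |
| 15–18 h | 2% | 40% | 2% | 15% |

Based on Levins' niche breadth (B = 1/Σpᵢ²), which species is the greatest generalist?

species 2

Convert percentages to proportions (divide by 100).
Σp_4ᵢ² = 0.34² + 0.02² + 0.52² + 0.10² + 0.02² = 0.1156 + 0.0004 + 0.2704 + 0.0100 + 0.0004 = 0.3968
B_4 = 1 / 0.3968 = 2.5202
Σp_1ᵢ² = 0.03² + 0.03² + 0.52² + 0.02² + 0.40² = 0.0009 + 0.0009 + 0.2704 + 0.0004 + 0.1600 = 0.4326
B_1 = 1 / 0.4326 = 2.3116
Σp_2ᵢ² = 0.39² + 0.06² + 0.27² + 0.26² + 0.02² = 0.1521 + 0.0036 + 0.0729 + 0.0676 + 0.0004 = 0.2966
B_2 = 1 / 0.2966 = 3.3715
Σp_3ᵢ² = 0.68² + 0.02² + 0.02² + 0.13² + 0.15² = 0.4624 + 0.0004 + 0.0004 + 0.0169 + 0.0225 = 0.5026
B_3 = 1 / 0.5026 = 1.9897
Highest B → broadest niche (most generalist): species 2 (B = 3.37).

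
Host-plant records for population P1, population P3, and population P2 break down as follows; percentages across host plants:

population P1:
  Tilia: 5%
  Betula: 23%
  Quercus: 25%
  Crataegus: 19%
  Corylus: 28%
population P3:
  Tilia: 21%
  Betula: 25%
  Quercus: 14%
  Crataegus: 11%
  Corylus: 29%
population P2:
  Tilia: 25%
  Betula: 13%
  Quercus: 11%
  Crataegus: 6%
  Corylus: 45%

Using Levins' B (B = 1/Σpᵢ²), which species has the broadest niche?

population P3

Convert percentages to proportions (divide by 100).
Σp_P1ᵢ² = 0.05² + 0.23² + 0.25² + 0.19² + 0.28² = 0.0025 + 0.0529 + 0.0625 + 0.0361 + 0.0784 = 0.2324
B_P1 = 1 / 0.2324 = 4.3029
Σp_P3ᵢ² = 0.21² + 0.25² + 0.14² + 0.11² + 0.29² = 0.0441 + 0.0625 + 0.0196 + 0.0121 + 0.0841 = 0.2224
B_P3 = 1 / 0.2224 = 4.4964
Σp_P2ᵢ² = 0.25² + 0.13² + 0.11² + 0.06² + 0.45² = 0.0625 + 0.0169 + 0.0121 + 0.0036 + 0.2025 = 0.2976
B_P2 = 1 / 0.2976 = 3.3602
Highest B → broadest niche (most generalist): population P3 (B = 4.50).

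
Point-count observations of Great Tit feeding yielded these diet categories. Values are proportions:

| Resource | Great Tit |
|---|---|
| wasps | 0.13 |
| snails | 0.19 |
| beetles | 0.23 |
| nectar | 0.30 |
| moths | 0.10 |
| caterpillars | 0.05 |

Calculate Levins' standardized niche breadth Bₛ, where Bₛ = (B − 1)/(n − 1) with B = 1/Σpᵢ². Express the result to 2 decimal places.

Σpᵢ² = 0.13² + 0.19² + 0.23² + 0.30² + 0.10² + 0.05² = 0.0169 + 0.0361 + 0.0529 + 0.0900 + 0.0100 + 0.0025 = 0.2084
B = 1 / 0.2084 = 4.7985
Bₛ = (B − 1)/(n − 1) = (4.7985 − 1)/(6 − 1) = 3.7985/5 = 0.7597

0.76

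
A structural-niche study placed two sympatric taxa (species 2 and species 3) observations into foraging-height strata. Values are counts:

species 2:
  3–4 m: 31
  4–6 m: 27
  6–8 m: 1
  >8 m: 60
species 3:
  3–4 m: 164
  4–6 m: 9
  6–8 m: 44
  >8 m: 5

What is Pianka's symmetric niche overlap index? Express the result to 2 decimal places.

Proportions for species 2 (n=119): 31/119=0.2605, 27/119=0.2269, 1/119=0.0084, 60/119=0.5042
Proportions for species 3 (n=222): 164/222=0.7387, 9/222=0.0405, 44/222=0.1982, 5/222=0.0225
Σ p₁ᵢp₂ᵢ = 0.192431 + 0.009189 + 0.001665 + 0.011345 = 0.214630
Σp_1ᵢ² = 0.2605² + 0.2269² + 0.0084² + 0.5042² = 0.067860 + 0.051484 + 0.000071 + 0.254218 = 0.373633
Σp_2ᵢ² = 0.7387² + 0.0405² + 0.1982² + 0.0225² = 0.545678 + 0.001640 + 0.039283 + 0.000506 = 0.587107
O = 0.214630 / √(0.373633 × 0.587107) = 0.214630 / 0.4683616 = 0.4583

0.46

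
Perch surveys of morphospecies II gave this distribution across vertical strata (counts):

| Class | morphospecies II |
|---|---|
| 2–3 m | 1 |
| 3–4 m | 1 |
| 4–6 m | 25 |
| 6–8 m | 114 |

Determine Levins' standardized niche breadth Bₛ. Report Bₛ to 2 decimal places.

Proportions for morphospecies II (n=141): 1/141=0.0071, 1/141=0.0071, 25/141=0.1773, 114/141=0.8085
Σpᵢ² = 0.0071² + 0.0071² + 0.1773² + 0.8085² = 0.000050 + 0.000050 + 0.031435 + 0.653672 = 0.685207
B = 1 / 0.685207 = 1.4594
Bₛ = (B − 1)/(n − 1) = (1.4594 − 1)/(4 − 1) = 0.4594/3 = 0.1531

0.15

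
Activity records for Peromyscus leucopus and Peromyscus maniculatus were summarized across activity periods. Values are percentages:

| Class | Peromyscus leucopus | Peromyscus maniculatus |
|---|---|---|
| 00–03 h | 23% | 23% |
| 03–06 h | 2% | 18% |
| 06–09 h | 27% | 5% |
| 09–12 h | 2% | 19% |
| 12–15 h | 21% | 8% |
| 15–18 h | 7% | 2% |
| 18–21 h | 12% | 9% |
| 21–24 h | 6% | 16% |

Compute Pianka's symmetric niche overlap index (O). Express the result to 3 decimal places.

Convert percentages to proportions (divide by 100).
Σ p₁ᵢp₂ᵢ = 0.0529 + 0.0036 + 0.0135 + 0.0038 + 0.0168 + 0.0014 + 0.0108 + 0.0096 = 0.1124
Σp_1ᵢ² = 0.23² + 0.02² + 0.27² + 0.02² + 0.21² + 0.07² + 0.12² + 0.06² = 0.0529 + 0.0004 + 0.0729 + 0.0004 + 0.0441 + 0.0049 + 0.0144 + 0.0036 = 0.1936
Σp_2ᵢ² = 0.23² + 0.18² + 0.05² + 0.19² + 0.08² + 0.02² + 0.09² + 0.16² = 0.0529 + 0.0324 + 0.0025 + 0.0361 + 0.0064 + 0.0004 + 0.0081 + 0.0256 = 0.1644
O = 0.1124 / √(0.1936 × 0.1644) = 0.1124 / 0.178404 = 0.63003

0.630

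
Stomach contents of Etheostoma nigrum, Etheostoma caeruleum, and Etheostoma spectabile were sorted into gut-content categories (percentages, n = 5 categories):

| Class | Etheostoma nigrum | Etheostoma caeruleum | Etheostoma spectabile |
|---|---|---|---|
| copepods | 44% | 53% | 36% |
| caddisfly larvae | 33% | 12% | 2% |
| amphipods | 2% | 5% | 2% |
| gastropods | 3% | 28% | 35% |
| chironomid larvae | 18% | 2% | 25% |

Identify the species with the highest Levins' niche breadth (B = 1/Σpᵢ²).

Etheostoma spectabile

Convert percentages to proportions (divide by 100).
Σp_nigrᵢ² = 0.44² + 0.33² + 0.02² + 0.03² + 0.18² = 0.1936 + 0.1089 + 0.0004 + 0.0009 + 0.0324 = 0.3362
B_nigr = 1 / 0.3362 = 2.9744
Σp_caerᵢ² = 0.53² + 0.12² + 0.05² + 0.28² + 0.02² = 0.2809 + 0.0144 + 0.0025 + 0.0784 + 0.0004 = 0.3766
B_caer = 1 / 0.3766 = 2.6553
Σp_specᵢ² = 0.36² + 0.02² + 0.02² + 0.35² + 0.25² = 0.1296 + 0.0004 + 0.0004 + 0.1225 + 0.0625 = 0.3154
B_spec = 1 / 0.3154 = 3.1706
Highest B → broadest niche (most generalist): Etheostoma spectabile (B = 3.17).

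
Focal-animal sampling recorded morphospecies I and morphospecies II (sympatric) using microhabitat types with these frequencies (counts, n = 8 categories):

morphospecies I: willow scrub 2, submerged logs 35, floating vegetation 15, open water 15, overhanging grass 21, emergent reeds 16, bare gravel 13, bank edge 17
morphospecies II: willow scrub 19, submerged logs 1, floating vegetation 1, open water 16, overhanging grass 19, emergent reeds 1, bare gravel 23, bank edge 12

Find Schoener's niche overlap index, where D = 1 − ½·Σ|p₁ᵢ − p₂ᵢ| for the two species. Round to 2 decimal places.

Proportions for morphospecies I (n=134): 2/134=0.0149, 35/134=0.2612, 15/134=0.1119, 15/134=0.1119, 21/134=0.1567, 16/134=0.1194, 13/134=0.0970, 17/134=0.1269
Proportions for morphospecies II (n=92): 19/92=0.2065, 1/92=0.0109, 1/92=0.0109, 16/92=0.1739, 19/92=0.2065, 1/92=0.0109, 23/92=0.2500, 12/92=0.1304
Σ|p₁ᵢ − p₂ᵢ| = 0.1916 + 0.2503 + 0.1010 + 0.0620 + 0.0498 + 0.1085 + 0.1530 + 0.0035 = 0.9197
D = 1 − ½ × 0.9197 = 1 − 0.45985 = 0.54015

0.54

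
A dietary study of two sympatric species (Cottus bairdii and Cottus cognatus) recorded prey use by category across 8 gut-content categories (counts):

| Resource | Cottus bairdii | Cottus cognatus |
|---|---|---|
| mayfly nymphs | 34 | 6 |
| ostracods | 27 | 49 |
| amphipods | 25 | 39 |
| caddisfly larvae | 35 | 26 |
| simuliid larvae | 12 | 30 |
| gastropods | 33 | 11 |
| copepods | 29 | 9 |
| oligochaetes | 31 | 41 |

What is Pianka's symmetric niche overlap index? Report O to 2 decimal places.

0.80

Proportions for Cottus bairdii (n=226): 34/226=0.1504, 27/226=0.1195, 25/226=0.1106, 35/226=0.1549, 12/226=0.0531, 33/226=0.1460, 29/226=0.1283, 31/226=0.1372
Proportions for Cottus cognatus (n=211): 6/211=0.0284, 49/211=0.2322, 39/211=0.1848, 26/211=0.1232, 30/211=0.1422, 11/211=0.0521, 9/211=0.0427, 41/211=0.1943
Σ p₁ᵢp₂ᵢ = 0.004271 + 0.027748 + 0.020439 + 0.019084 + 0.007551 + 0.007607 + 0.005478 + 0.026658 = 0.118836
Σp_1ᵢ² = 0.1504² + 0.1195² + 0.1106² + 0.1549² + 0.0531² + 0.1460² + 0.1283² + 0.1372² = 0.022620 + 0.014280 + 0.012232 + 0.023994 + 0.002820 + 0.021316 + 0.016461 + 0.018824 = 0.132547
Σp_2ᵢ² = 0.0284² + 0.2322² + 0.1848² + 0.1232² + 0.1422² + 0.0521² + 0.0427² + 0.1943² = 0.000807 + 0.053917 + 0.034151 + 0.015178 + 0.020221 + 0.002714 + 0.001823 + 0.037752 = 0.166563
O = 0.118836 / √(0.132547 × 0.166563) = 0.118836 / 0.1485847 = 0.7998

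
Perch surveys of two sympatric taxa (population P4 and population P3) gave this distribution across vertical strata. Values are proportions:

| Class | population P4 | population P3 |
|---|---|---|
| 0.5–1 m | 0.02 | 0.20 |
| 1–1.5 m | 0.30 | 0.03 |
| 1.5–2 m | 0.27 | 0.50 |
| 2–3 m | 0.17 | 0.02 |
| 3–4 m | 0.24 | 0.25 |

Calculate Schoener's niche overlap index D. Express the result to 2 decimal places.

Σ|p₁ᵢ − p₂ᵢ| = 0.18 + 0.27 + 0.23 + 0.15 + 0.01 = 0.84
D = 1 − ½ × 0.84 = 1 − 0.420 = 0.5800

0.58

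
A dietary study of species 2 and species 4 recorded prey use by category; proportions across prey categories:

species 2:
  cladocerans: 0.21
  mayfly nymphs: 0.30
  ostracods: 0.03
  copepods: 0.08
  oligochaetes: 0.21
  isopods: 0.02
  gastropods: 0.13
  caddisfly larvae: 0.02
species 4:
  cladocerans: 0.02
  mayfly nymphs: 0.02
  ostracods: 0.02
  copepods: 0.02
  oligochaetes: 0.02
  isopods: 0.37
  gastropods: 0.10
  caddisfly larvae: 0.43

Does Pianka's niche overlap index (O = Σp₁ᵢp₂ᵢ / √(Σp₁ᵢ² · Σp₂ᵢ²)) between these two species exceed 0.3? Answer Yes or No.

No

Σ p₁ᵢp₂ᵢ = 0.0042 + 0.0060 + 0.0006 + 0.0016 + 0.0042 + 0.0074 + 0.0130 + 0.0086 = 0.0456
Σp_1ᵢ² = 0.21² + 0.30² + 0.03² + 0.08² + 0.21² + 0.02² + 0.13² + 0.02² = 0.0441 + 0.0900 + 0.0009 + 0.0064 + 0.0441 + 0.0004 + 0.0169 + 0.0004 = 0.2032
Σp_2ᵢ² = 0.02² + 0.02² + 0.02² + 0.02² + 0.02² + 0.37² + 0.10² + 0.43² = 0.0004 + 0.0004 + 0.0004 + 0.0004 + 0.0004 + 0.1369 + 0.0100 + 0.1849 = 0.3338
O = 0.0456 / √(0.2032 × 0.3338) = 0.0456 / 0.26044 = 0.1751
O = 0.1751 < 0.3 → No.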